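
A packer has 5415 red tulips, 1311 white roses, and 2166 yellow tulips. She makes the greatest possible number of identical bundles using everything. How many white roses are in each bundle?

Number of bundles = gcd(5415, 1311, 2166).
5415 = 3 × 5 × 19^2
1311 = 3 × 19 × 23
2166 = 2 × 3 × 19^2
gcd(5415, 1311, 2166) = 3 × 19 = 57.
white roses per bundle = 1311 / 57 = 23.

23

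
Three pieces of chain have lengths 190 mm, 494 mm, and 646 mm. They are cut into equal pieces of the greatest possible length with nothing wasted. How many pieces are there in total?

35

Piece length = gcd(190, 494, 646).
190 = 2 × 5 × 19
494 = 2 × 13 × 19
646 = 2 × 17 × 19
gcd(190, 494, 646) = 2 × 19 = 38.
Total pieces = 190/38 + 494/38 + 646/38 = 5 + 13 + 17 = 35.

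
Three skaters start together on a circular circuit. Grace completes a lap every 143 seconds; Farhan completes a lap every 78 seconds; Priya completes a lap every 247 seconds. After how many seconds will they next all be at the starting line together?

They coincide at every common multiple of the periods; the first is the LCM.
143 = 11 × 13
78 = 2 × 3 × 13
247 = 13 × 19
LCM(143, 78, 247) = 2 × 3 × 11 × 13 × 19 = 16302.

16302 seconds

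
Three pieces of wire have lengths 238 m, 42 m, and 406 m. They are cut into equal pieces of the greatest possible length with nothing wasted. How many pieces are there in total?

49

Piece length = gcd(238, 42, 406).
238 = 2 × 7 × 17
42 = 2 × 3 × 7
406 = 2 × 7 × 29
gcd(238, 42, 406) = 2 × 7 = 14.
Total pieces = 238/14 + 42/14 + 406/14 = 17 + 3 + 29 = 49.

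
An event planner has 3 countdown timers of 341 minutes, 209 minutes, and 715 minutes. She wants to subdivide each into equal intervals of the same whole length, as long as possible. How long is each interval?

The interval must divide each timer length; the longest such is the gcd.
341 = 11 × 31
209 = 11 × 19
715 = 5 × 11 × 13
gcd(341, 209, 715) = 11.

11 minutes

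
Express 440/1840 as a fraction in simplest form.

11/46

440 = 2^3 × 5 × 11
1840 = 2^4 × 5 × 23
gcd(440, 1840) = 2^3 × 5 = 40.
Divide numerator and denominator by 40: 440/1840 = 11/46.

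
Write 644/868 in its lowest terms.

644 = 2^2 × 7 × 23
868 = 2^2 × 7 × 31
gcd(644, 868) = 2^2 × 7 = 28.
Divide numerator and denominator by 28: 644/868 = 23/31.

23/31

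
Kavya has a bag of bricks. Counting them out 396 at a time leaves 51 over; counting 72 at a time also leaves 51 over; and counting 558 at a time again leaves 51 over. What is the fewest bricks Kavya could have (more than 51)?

N − 51 must be a common multiple of 396, 72, and 558.
396 = 2^2 × 3^2 × 11
72 = 2^3 × 3^2
558 = 2 × 3^2 × 31
LCM(396, 72, 558) = 2^3 × 3^2 × 11 × 31 = 24552.
Smallest N > 51 is LCM + 51 = 24552 + 51 = 24603.

24603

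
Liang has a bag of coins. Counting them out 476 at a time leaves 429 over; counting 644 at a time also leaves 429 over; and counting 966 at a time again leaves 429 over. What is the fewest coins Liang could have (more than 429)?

33273

N − 429 must be a common multiple of 476, 644, and 966.
476 = 2^2 × 7 × 17
644 = 2^2 × 7 × 23
966 = 2 × 3 × 7 × 23
LCM(476, 644, 966) = 2^2 × 3 × 7 × 17 × 23 = 32844.
Smallest N > 429 is LCM + 429 = 32844 + 429 = 33273.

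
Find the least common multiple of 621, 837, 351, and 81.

750789

621 = 3^3 × 23
837 = 3^3 × 31
351 = 3^3 × 13
81 = 3^4
LCM(621, 837, 351, 81) = 3^4 × 13 × 23 × 31 = 750789.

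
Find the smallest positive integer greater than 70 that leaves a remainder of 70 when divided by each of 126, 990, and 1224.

471310

N − 70 must be a common multiple of 126, 990, and 1224.
126 = 2 × 3^2 × 7
990 = 2 × 3^2 × 5 × 11
1224 = 2^3 × 3^2 × 17
LCM(126, 990, 1224) = 2^3 × 3^2 × 5 × 7 × 11 × 17 = 471240.
Smallest N > 70 is LCM + 70 = 471240 + 70 = 471310.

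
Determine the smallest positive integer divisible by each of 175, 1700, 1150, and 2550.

175 = 5^2 × 7
1700 = 2^2 × 5^2 × 17
1150 = 2 × 5^2 × 23
2550 = 2 × 3 × 5^2 × 17
LCM(175, 1700, 1150, 2550) = 2^2 × 3 × 5^2 × 7 × 17 × 23 = 821100.

821100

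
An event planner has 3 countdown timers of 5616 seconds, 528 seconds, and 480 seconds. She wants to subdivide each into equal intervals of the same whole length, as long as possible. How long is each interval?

48 seconds

The interval must divide each timer length; the longest such is the gcd.
5616 = 2^4 × 3^3 × 13
528 = 2^4 × 3 × 11
480 = 2^5 × 3 × 5
gcd(5616, 528, 480) = 2^4 × 3 = 48.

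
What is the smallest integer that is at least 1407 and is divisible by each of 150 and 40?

The integer must be a common multiple of 150 and 40, so a multiple of their LCM.
150 = 2 × 3 × 5^2
40 = 2^3 × 5
LCM(150, 40) = 2^3 × 3 × 5^2 = 600.
Smallest multiple of 600 that is ≥ 1407: ⌈1407/600⌉ × 600 = 3 × 600 = 1800.

1800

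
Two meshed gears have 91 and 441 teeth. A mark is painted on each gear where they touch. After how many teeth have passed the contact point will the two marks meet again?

They coincide at every common multiple of the periods; the first is the LCM.
91 = 7 × 13
441 = 3^2 × 7^2
LCM(91, 441) = 3^2 × 7^2 × 13 = 5733.

5733 teeth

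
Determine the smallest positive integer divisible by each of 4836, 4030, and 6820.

265980

4836 = 2^2 × 3 × 13 × 31
4030 = 2 × 5 × 13 × 31
6820 = 2^2 × 5 × 11 × 31
LCM(4836, 4030, 6820) = 2^2 × 3 × 5 × 11 × 13 × 31 = 265980.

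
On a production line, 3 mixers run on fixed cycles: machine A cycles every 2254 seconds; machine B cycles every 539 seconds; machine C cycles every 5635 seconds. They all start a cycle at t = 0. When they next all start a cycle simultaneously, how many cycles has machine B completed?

The first common completion time is the LCM of the periods.
2254 = 2 × 7^2 × 23
539 = 7^2 × 11
5635 = 5 × 7^2 × 23
LCM(2254, 539, 5635) = 2 × 5 × 7^2 × 11 × 23 = 123970.
Cycles for period 539: 123970 / 539 = 230.

230 cycles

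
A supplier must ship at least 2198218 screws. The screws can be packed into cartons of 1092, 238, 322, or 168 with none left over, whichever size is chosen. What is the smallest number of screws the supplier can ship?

2561832

The number of screws must be a common multiple of 1092, 238, 322, and 168, so a multiple of their LCM.
1092 = 2^2 × 3 × 7 × 13
238 = 2 × 7 × 17
322 = 2 × 7 × 23
168 = 2^3 × 3 × 7
LCM(1092, 238, 322, 168) = 2^3 × 3 × 7 × 13 × 17 × 23 = 853944.
Smallest multiple of 853944 that is ≥ 2198218: ⌈2198218/853944⌉ × 853944 = 3 × 853944 = 2561832.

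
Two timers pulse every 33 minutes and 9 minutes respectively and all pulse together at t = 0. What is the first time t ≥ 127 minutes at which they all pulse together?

Joint pulses occur at multiples of LCM(33, 9).
33 = 3 × 11
9 = 3^2
LCM(33, 9) = 3^2 × 11 = 99.
Smallest multiple of 99 that is ≥ 127: ⌈127/99⌉ × 99 = 2 × 99 = 198.

198 minutes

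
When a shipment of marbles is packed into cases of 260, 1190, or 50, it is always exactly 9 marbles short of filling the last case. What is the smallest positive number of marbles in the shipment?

154691

Being 9 short of a full case of size k means N ≡ −9 (mod k), i.e. N + 9 is a multiple of each size.
260 = 2^2 × 5 × 13
1190 = 2 × 5 × 7 × 17
50 = 2 × 5^2
LCM(260, 1190, 50) = 2^2 × 5^2 × 7 × 13 × 17 = 154700.
Smallest positive N is 154700 − 9 = 154691.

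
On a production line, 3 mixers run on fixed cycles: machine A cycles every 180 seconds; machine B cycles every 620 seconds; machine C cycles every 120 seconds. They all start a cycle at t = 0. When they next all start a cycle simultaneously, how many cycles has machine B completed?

The first common completion time is the LCM of the periods.
180 = 2^2 × 3^2 × 5
620 = 2^2 × 5 × 31
120 = 2^3 × 3 × 5
LCM(180, 620, 120) = 2^3 × 3^2 × 5 × 31 = 11160.
Cycles for period 620: 11160 / 620 = 18.

18 cycles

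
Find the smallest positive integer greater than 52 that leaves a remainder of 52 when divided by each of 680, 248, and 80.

N − 52 must be a common multiple of 680, 248, and 80.
680 = 2^3 × 5 × 17
248 = 2^3 × 31
80 = 2^4 × 5
LCM(680, 248, 80) = 2^4 × 5 × 17 × 31 = 42160.
Smallest N > 52 is LCM + 52 = 42160 + 52 = 42212.

42212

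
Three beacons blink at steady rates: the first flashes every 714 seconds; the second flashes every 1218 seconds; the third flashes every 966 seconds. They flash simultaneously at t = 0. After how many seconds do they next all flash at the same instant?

They coincide at every common multiple of the periods; the first is the LCM.
714 = 2 × 3 × 7 × 17
1218 = 2 × 3 × 7 × 29
966 = 2 × 3 × 7 × 23
LCM(714, 1218, 966) = 2 × 3 × 7 × 17 × 23 × 29 = 476238.

476238 seconds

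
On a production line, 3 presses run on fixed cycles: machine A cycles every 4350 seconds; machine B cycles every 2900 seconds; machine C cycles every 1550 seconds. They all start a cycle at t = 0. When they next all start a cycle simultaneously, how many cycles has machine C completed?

All finish a whole number of cycles simultaneously at t = LCM of the periods.
4350 = 2 × 3 × 5^2 × 29
2900 = 2^2 × 5^2 × 29
1550 = 2 × 5^2 × 31
LCM(4350, 2900, 1550) = 2^2 × 3 × 5^2 × 29 × 31 = 269700.
Cycles for period 1550: 269700 / 1550 = 174.

174 cycles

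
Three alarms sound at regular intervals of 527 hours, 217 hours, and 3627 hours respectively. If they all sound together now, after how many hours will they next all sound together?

431613 hours

We need the least common multiple of the intervals.
527 = 17 × 31
217 = 7 × 31
3627 = 3^2 × 13 × 31
LCM(527, 217, 3627) = 3^2 × 7 × 13 × 17 × 31 = 431613.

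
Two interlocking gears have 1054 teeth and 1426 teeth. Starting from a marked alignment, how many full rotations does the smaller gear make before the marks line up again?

The first common completion time is the LCM of the periods.
1054 = 2 × 17 × 31
1426 = 2 × 23 × 31
LCM(1054, 1426) = 2 × 17 × 23 × 31 = 24242.
Rotations for period 1054: 24242 / 1054 = 23.

23 rotations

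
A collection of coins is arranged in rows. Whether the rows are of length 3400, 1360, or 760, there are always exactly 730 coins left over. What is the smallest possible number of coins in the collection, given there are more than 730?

129930

N − 730 must be a common multiple of 3400, 1360, and 760.
3400 = 2^3 × 5^2 × 17
1360 = 2^4 × 5 × 17
760 = 2^3 × 5 × 19
LCM(3400, 1360, 760) = 2^4 × 5^2 × 17 × 19 = 129200.
Smallest N > 730 is LCM + 730 = 129200 + 730 = 129930.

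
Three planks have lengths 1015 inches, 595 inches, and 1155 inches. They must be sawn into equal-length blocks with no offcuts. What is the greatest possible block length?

This is the greatest common divisor of 1015, 595, and 1155.
1015 = 5 × 7 × 29
595 = 5 × 7 × 17
1155 = 3 × 5 × 7 × 11
gcd(1015, 595, 1155) = 5 × 7 = 35.

35 inches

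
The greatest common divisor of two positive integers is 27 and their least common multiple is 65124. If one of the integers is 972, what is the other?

For two integers, gcd × lcm = product, so the other is (27 × 65124) / 972 = 1758348 / 972 = 1809.

1809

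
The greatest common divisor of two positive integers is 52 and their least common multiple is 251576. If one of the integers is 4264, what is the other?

For two integers, gcd × lcm = product, so the other is (52 × 251576) / 4264 = 13081952 / 4264 = 3068.

3068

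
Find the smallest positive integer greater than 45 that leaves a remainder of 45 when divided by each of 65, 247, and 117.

11160

N − 45 must be a common multiple of 65, 247, and 117.
65 = 5 × 13
247 = 13 × 19
117 = 3^2 × 13
LCM(65, 247, 117) = 3^2 × 5 × 13 × 19 = 11115.
Smallest N > 45 is LCM + 45 = 11115 + 45 = 11160.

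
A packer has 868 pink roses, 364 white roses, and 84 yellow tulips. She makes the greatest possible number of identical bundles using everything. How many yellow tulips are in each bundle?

3

Number of bundles = gcd(868, 364, 84).
868 = 2^2 × 7 × 31
364 = 2^2 × 7 × 13
84 = 2^2 × 3 × 7
gcd(868, 364, 84) = 2^2 × 7 = 28.
yellow tulips per bundle = 84 / 28 = 3.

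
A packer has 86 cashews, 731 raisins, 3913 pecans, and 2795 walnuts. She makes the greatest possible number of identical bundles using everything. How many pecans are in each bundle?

91

Number of bundles = gcd(86, 731, 3913, 2795).
86 = 2 × 43
731 = 17 × 43
3913 = 7 × 13 × 43
2795 = 5 × 13 × 43
gcd(86, 731, 3913, 2795) = 43.
pecans per bundle = 3913 / 43 = 91.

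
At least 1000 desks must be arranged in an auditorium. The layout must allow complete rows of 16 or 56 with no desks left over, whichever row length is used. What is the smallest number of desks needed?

The number of desks must be a common multiple of 16 and 56, so a multiple of their LCM.
16 = 2^4
56 = 2^3 × 7
LCM(16, 56) = 2^4 × 7 = 112.
Smallest multiple of 112 that is ≥ 1000: ⌈1000/112⌉ × 112 = 9 × 112 = 1008.

1008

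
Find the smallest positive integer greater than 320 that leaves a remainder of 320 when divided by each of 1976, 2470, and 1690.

N − 320 must be a common multiple of 1976, 2470, and 1690.
1976 = 2^3 × 13 × 19
2470 = 2 × 5 × 13 × 19
1690 = 2 × 5 × 13^2
LCM(1976, 2470, 1690) = 2^3 × 5 × 13^2 × 19 = 128440.
Smallest N > 320 is LCM + 320 = 128440 + 320 = 128760.

128760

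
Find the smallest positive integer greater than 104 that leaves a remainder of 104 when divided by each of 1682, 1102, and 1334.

N − 104 must be a common multiple of 1682, 1102, and 1334.
1682 = 2 × 29^2
1102 = 2 × 19 × 29
1334 = 2 × 23 × 29
LCM(1682, 1102, 1334) = 2 × 19 × 23 × 29^2 = 735034.
Smallest N > 104 is LCM + 104 = 735034 + 104 = 735138.

735138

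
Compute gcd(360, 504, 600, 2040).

24

360 = 2^3 × 3^2 × 5
504 = 2^3 × 3^2 × 7
600 = 2^3 × 3 × 5^2
2040 = 2^3 × 3 × 5 × 17
gcd(360, 504, 600, 2040) = 2^3 × 3 = 24.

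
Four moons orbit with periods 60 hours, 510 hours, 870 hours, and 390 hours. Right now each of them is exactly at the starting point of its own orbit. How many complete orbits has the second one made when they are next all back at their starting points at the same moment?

All finish a whole number of cycles simultaneously at t = LCM of the periods.
60 = 2^2 × 3 × 5
510 = 2 × 3 × 5 × 17
870 = 2 × 3 × 5 × 29
390 = 2 × 3 × 5 × 13
LCM(60, 510, 870, 390) = 2^2 × 3 × 5 × 13 × 17 × 29 = 384540.
Orbits for period 510: 384540 / 510 = 754.

754 orbits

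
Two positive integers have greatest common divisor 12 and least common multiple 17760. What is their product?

213120

For any two positive integers, gcd × lcm = product = 12 × 17760 = 213120.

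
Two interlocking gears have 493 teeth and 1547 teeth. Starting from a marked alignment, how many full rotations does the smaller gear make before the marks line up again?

The first common completion time is the LCM of the periods.
493 = 17 × 29
1547 = 7 × 13 × 17
LCM(493, 1547) = 7 × 13 × 17 × 29 = 44863.
Rotations for period 493: 44863 / 493 = 91.

91 rotations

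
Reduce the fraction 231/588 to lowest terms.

11/28

231 = 3 × 7 × 11
588 = 2^2 × 3 × 7^2
gcd(231, 588) = 3 × 7 = 21.
Divide numerator and denominator by 21: 231/588 = 11/28.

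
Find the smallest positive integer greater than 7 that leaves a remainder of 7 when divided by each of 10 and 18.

N − 7 must be a common multiple of 10 and 18.
10 = 2 × 5
18 = 2 × 3^2
LCM(10, 18) = 2 × 3^2 × 5 = 90.
Smallest N > 7 is LCM + 7 = 90 + 7 = 97.

97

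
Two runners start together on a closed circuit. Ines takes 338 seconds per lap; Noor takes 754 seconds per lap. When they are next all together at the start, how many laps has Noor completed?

They are all back at their starting positions together after one LCM of the periods.
338 = 2 × 13^2
754 = 2 × 13 × 29
LCM(338, 754) = 2 × 13^2 × 29 = 9802.
Laps for period 754: 9802 / 754 = 13.

13 laps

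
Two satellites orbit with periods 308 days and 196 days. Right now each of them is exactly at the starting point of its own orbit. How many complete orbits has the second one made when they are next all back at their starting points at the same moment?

11 orbits

They are all back at their starting positions together after one LCM of the periods.
308 = 2^2 × 7 × 11
196 = 2^2 × 7^2
LCM(308, 196) = 2^2 × 7^2 × 11 = 2156.
Orbits for period 196: 2156 / 196 = 11.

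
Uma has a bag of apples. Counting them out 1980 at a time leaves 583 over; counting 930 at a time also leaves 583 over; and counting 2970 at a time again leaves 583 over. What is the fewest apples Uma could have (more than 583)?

184723

N − 583 must be a common multiple of 1980, 930, and 2970.
1980 = 2^2 × 3^2 × 5 × 11
930 = 2 × 3 × 5 × 31
2970 = 2 × 3^3 × 5 × 11
LCM(1980, 930, 2970) = 2^2 × 3^3 × 5 × 11 × 31 = 184140.
Smallest N > 583 is LCM + 583 = 184140 + 583 = 184723.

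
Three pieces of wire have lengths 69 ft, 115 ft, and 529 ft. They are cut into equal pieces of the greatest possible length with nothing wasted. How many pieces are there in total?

Piece length = gcd(69, 115, 529).
69 = 3 × 23
115 = 5 × 23
529 = 23^2
gcd(69, 115, 529) = 23.
Total pieces = 69/23 + 115/23 + 529/23 = 3 + 5 + 23 = 31.

31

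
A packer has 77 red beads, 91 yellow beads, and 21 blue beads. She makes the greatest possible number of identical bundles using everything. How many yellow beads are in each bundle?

Number of bundles = gcd(77, 91, 21).
77 = 7 × 11
91 = 7 × 13
21 = 3 × 7
gcd(77, 91, 21) = 7.
yellow beads per bundle = 91 / 7 = 13.

13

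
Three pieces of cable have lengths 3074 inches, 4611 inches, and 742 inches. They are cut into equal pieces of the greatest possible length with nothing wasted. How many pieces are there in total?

159

Piece length = gcd(3074, 4611, 742).
3074 = 2 × 29 × 53
4611 = 3 × 29 × 53
742 = 2 × 7 × 53
gcd(3074, 4611, 742) = 53.
Total pieces = 3074/53 + 4611/53 + 742/53 = 58 + 87 + 14 = 159.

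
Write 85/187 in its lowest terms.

85 = 5 × 17
187 = 11 × 17
gcd(85, 187) = 17.
Divide numerator and denominator by 17: 85/187 = 5/11.

5/11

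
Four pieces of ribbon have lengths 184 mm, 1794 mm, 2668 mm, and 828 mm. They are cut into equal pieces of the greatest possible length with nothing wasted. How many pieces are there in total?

119

Piece length = gcd(184, 1794, 2668, 828).
184 = 2^3 × 23
1794 = 2 × 3 × 13 × 23
2668 = 2^2 × 23 × 29
828 = 2^2 × 3^2 × 23
gcd(184, 1794, 2668, 828) = 2 × 23 = 46.
Total pieces = 184/46 + 1794/46 + 2668/46 + 828/46 = 4 + 39 + 58 + 18 = 119.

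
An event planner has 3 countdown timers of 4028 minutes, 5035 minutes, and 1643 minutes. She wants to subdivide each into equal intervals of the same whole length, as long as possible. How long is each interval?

53 minutes

The interval must divide each timer length; the longest such is the gcd.
4028 = 2^2 × 19 × 53
5035 = 5 × 19 × 53
1643 = 31 × 53
gcd(4028, 5035, 1643) = 53.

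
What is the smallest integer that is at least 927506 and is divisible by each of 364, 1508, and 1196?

The integer must be a common multiple of 364, 1508, and 1196, so a multiple of their LCM.
364 = 2^2 × 7 × 13
1508 = 2^2 × 13 × 29
1196 = 2^2 × 13 × 23
LCM(364, 1508, 1196) = 2^2 × 7 × 13 × 23 × 29 = 242788.
Smallest multiple of 242788 that is ≥ 927506: ⌈927506/242788⌉ × 242788 = 4 × 242788 = 971152.

971152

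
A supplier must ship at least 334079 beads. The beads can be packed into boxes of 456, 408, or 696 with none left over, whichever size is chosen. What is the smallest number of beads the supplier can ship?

The number of beads must be a common multiple of 456, 408, and 696, so a multiple of their LCM.
456 = 2^3 × 3 × 19
408 = 2^3 × 3 × 17
696 = 2^3 × 3 × 29
LCM(456, 408, 696) = 2^3 × 3 × 17 × 19 × 29 = 224808.
Smallest multiple of 224808 that is ≥ 334079: ⌈334079/224808⌉ × 224808 = 2 × 224808 = 449616.

449616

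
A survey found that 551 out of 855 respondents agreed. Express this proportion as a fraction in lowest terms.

29/45

551 = 19 × 29
855 = 3^2 × 5 × 19
gcd(551, 855) = 19.
Divide numerator and denominator by 19: 551/855 = 29/45.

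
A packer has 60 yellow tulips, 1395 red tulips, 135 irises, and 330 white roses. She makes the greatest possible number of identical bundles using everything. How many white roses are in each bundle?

Number of bundles = gcd(60, 1395, 135, 330).
60 = 2^2 × 3 × 5
1395 = 3^2 × 5 × 31
135 = 3^3 × 5
330 = 2 × 3 × 5 × 11
gcd(60, 1395, 135, 330) = 3 × 5 = 15.
white roses per bundle = 330 / 15 = 22.

22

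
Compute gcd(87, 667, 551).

29

87 = 3 × 29
667 = 23 × 29
551 = 19 × 29
gcd(87, 667, 551) = 29.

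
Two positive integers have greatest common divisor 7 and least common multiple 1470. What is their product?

For any two positive integers, gcd × lcm = product = 7 × 1470 = 10290.

10290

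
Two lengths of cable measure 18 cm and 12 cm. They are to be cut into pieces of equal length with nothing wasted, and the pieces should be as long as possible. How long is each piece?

6 cm

By the Euclidean algorithm:
18 = 1 × 12 + 6
12 = 2 × 6 + 0
gcd(18, 12) = 6.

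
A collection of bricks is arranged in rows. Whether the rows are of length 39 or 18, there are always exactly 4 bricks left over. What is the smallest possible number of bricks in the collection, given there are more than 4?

238

N − 4 must be a common multiple of 39 and 18.
39 = 3 × 13
18 = 2 × 3^2
LCM(39, 18) = 2 × 3^2 × 13 = 234.
Smallest N > 4 is LCM + 4 = 234 + 4 = 238.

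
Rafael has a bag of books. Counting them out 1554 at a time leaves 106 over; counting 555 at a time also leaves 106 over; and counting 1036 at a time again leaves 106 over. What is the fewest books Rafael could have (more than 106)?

N − 106 must be a common multiple of 1554, 555, and 1036.
1554 = 2 × 3 × 7 × 37
555 = 3 × 5 × 37
1036 = 2^2 × 7 × 37
LCM(1554, 555, 1036) = 2^2 × 3 × 5 × 7 × 37 = 15540.
Smallest N > 106 is LCM + 106 = 15540 + 106 = 15646.

15646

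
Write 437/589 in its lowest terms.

437 = 19 × 23
589 = 19 × 31
gcd(437, 589) = 19.
Divide numerator and denominator by 19: 437/589 = 23/31.

23/31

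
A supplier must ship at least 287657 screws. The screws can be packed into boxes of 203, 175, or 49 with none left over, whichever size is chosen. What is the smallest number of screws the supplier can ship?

The number of screws must be a common multiple of 203, 175, and 49, so a multiple of their LCM.
203 = 7 × 29
175 = 5^2 × 7
49 = 7^2
LCM(203, 175, 49) = 5^2 × 7^2 × 29 = 35525.
Smallest multiple of 35525 that is ≥ 287657: ⌈287657/35525⌉ × 35525 = 9 × 35525 = 319725.

319725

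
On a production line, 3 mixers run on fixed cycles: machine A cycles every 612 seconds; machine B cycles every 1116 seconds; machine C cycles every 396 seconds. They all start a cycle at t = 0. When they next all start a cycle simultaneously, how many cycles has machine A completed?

All finish a whole number of cycles simultaneously at t = LCM of the periods.
612 = 2^2 × 3^2 × 17
1116 = 2^2 × 3^2 × 31
396 = 2^2 × 3^2 × 11
LCM(612, 1116, 396) = 2^2 × 3^2 × 11 × 17 × 31 = 208692.
Cycles for period 612: 208692 / 612 = 341.

341 cycles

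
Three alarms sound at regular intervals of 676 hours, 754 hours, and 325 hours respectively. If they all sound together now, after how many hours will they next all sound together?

490100 hours

We need the least common multiple of the intervals.
676 = 2^2 × 13^2
754 = 2 × 13 × 29
325 = 5^2 × 13
LCM(676, 754, 325) = 2^2 × 5^2 × 13^2 × 29 = 490100.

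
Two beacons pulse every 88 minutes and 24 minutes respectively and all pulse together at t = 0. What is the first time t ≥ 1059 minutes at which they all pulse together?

1320 minutes

Joint pulses occur at multiples of LCM(88, 24).
88 = 2^3 × 11
24 = 2^3 × 3
LCM(88, 24) = 2^3 × 3 × 11 = 264.
Smallest multiple of 264 that is ≥ 1059: ⌈1059/264⌉ × 264 = 5 × 264 = 1320.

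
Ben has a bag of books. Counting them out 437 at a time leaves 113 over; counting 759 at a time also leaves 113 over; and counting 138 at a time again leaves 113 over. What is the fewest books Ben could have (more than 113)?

28955

N − 113 must be a common multiple of 437, 759, and 138.
437 = 19 × 23
759 = 3 × 11 × 23
138 = 2 × 3 × 23
LCM(437, 759, 138) = 2 × 3 × 11 × 19 × 23 = 28842.
Smallest N > 113 is LCM + 113 = 28842 + 113 = 28955.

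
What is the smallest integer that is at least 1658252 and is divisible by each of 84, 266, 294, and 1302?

The integer must be a common multiple of 84, 266, 294, and 1302, so a multiple of their LCM.
84 = 2^2 × 3 × 7
266 = 2 × 7 × 19
294 = 2 × 3 × 7^2
1302 = 2 × 3 × 7 × 31
LCM(84, 266, 294, 1302) = 2^2 × 3 × 7^2 × 19 × 31 = 346332.
Smallest multiple of 346332 that is ≥ 1658252: ⌈1658252/346332⌉ × 346332 = 5 × 346332 = 1731660.

1731660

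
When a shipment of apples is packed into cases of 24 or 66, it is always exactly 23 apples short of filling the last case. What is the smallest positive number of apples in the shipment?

Being 23 short of a full case of size k means N ≡ −23 (mod k), i.e. N + 23 is a multiple of each size.
24 = 2^3 × 3
66 = 2 × 3 × 11
LCM(24, 66) = 2^3 × 3 × 11 = 264.
Smallest positive N is 264 − 23 = 241.

241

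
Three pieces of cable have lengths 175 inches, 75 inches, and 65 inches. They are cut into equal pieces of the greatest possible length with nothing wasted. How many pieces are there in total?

63

Piece length = gcd(175, 75, 65).
175 = 5^2 × 7
75 = 3 × 5^2
65 = 5 × 13
gcd(175, 75, 65) = 5.
Total pieces = 175/5 + 75/5 + 65/5 = 35 + 15 + 13 = 63.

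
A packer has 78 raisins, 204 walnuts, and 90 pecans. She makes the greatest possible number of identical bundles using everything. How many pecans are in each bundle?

15

Number of bundles = gcd(78, 204, 90).
78 = 2 × 3 × 13
204 = 2^2 × 3 × 17
90 = 2 × 3^2 × 5
gcd(78, 204, 90) = 2 × 3 = 6.
pecans per bundle = 90 / 6 = 15.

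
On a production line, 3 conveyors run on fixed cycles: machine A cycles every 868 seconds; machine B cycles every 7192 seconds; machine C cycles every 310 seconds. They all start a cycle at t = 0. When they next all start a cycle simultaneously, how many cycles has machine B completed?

35 cycles

The first common completion time is the LCM of the periods.
868 = 2^2 × 7 × 31
7192 = 2^3 × 29 × 31
310 = 2 × 5 × 31
LCM(868, 7192, 310) = 2^3 × 5 × 7 × 29 × 31 = 251720.
Cycles for period 7192: 251720 / 7192 = 35.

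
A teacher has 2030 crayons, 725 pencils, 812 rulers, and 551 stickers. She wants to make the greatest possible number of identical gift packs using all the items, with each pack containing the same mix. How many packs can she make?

29 packs

The pack count must divide each quantity, so the greatest is gcd(2030, 725, 812, 551).
2030 = 2 × 5 × 7 × 29
725 = 5^2 × 29
812 = 2^2 × 7 × 29
551 = 19 × 29
gcd(2030, 725, 812, 551) = 29.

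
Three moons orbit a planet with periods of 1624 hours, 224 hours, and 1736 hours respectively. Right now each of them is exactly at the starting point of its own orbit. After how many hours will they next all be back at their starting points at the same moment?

The first simultaneous occurrence is after LCM of the individual periods.
1624 = 2^3 × 7 × 29
224 = 2^5 × 7
1736 = 2^3 × 7 × 31
LCM(1624, 224, 1736) = 2^5 × 7 × 29 × 31 = 201376.

201376 hours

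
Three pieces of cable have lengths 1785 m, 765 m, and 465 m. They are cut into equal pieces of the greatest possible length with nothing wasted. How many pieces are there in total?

Piece length = gcd(1785, 765, 465).
1785 = 3 × 5 × 7 × 17
765 = 3^2 × 5 × 17
465 = 3 × 5 × 31
gcd(1785, 765, 465) = 3 × 5 = 15.
Total pieces = 1785/15 + 765/15 + 465/15 = 119 + 51 + 31 = 201.

201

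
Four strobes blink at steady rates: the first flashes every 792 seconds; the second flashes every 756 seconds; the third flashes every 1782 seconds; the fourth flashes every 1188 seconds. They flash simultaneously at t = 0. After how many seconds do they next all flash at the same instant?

49896 seconds

We need the least common multiple of the intervals.
792 = 2^3 × 3^2 × 11
756 = 2^2 × 3^3 × 7
1782 = 2 × 3^4 × 11
1188 = 2^2 × 3^3 × 11
LCM(792, 756, 1782, 1188) = 2^3 × 3^4 × 7 × 11 = 49896.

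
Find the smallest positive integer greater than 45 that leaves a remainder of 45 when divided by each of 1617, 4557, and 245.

250680

N − 45 must be a common multiple of 1617, 4557, and 245.
1617 = 3 × 7^2 × 11
4557 = 3 × 7^2 × 31
245 = 5 × 7^2
LCM(1617, 4557, 245) = 3 × 5 × 7^2 × 11 × 31 = 250635.
Smallest N > 45 is LCM + 45 = 250635 + 45 = 250680.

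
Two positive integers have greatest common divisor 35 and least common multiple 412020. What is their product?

For any two positive integers, gcd × lcm = product = 35 × 412020 = 14420700.

14420700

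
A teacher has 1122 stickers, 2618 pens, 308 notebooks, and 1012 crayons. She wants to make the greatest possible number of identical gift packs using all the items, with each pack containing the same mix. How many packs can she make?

22 packs

The pack count must divide each quantity, so the greatest is gcd(1122, 2618, 308, 1012).
1122 = 2 × 3 × 11 × 17
2618 = 2 × 7 × 11 × 17
308 = 2^2 × 7 × 11
1012 = 2^2 × 11 × 23
gcd(1122, 2618, 308, 1012) = 2 × 11 = 22.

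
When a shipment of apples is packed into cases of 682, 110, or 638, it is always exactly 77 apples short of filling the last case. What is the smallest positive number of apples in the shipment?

98813

Being 77 short of a full case of size k means N ≡ −77 (mod k), i.e. N + 77 is a multiple of each size.
682 = 2 × 11 × 31
110 = 2 × 5 × 11
638 = 2 × 11 × 29
LCM(682, 110, 638) = 2 × 5 × 11 × 29 × 31 = 98890.
Smallest positive N is 98890 − 77 = 98813.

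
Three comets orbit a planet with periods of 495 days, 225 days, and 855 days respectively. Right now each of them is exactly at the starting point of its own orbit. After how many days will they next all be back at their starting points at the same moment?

47025 days

We need the least common multiple of the intervals.
495 = 3^2 × 5 × 11
225 = 3^2 × 5^2
855 = 3^2 × 5 × 19
LCM(495, 225, 855) = 3^2 × 5^2 × 11 × 19 = 47025.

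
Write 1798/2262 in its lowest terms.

1798 = 2 × 29 × 31
2262 = 2 × 3 × 13 × 29
gcd(1798, 2262) = 2 × 29 = 58.
Divide numerator and denominator by 58: 1798/2262 = 31/39.

31/39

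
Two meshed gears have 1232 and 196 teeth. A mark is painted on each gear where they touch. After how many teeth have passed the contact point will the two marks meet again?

8624 teeth

We need the least common multiple of the intervals.
1232 = 2^4 × 7 × 11
196 = 2^2 × 7^2
LCM(1232, 196) = 2^4 × 7^2 × 11 = 8624.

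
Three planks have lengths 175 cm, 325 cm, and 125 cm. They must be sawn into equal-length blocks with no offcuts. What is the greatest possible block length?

25 cm

This is the greatest common divisor of 175, 325, and 125.
175 = 5^2 × 7
325 = 5^2 × 13
125 = 5^3
gcd(175, 325, 125) = 5^2 = 25.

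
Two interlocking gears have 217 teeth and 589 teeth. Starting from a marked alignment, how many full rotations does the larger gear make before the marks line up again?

The first common completion time is the LCM of the periods.
217 = 7 × 31
589 = 19 × 31
LCM(217, 589) = 7 × 19 × 31 = 4123.
Rotations for period 589: 4123 / 589 = 7.

7 rotations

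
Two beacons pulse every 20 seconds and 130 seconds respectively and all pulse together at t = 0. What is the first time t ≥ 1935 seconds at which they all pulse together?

2080 seconds

Joint pulses occur at multiples of LCM(20, 130).
20 = 2^2 × 5
130 = 2 × 5 × 13
LCM(20, 130) = 2^2 × 5 × 13 = 260.
Smallest multiple of 260 that is ≥ 1935: ⌈1935/260⌉ × 260 = 8 × 260 = 2080.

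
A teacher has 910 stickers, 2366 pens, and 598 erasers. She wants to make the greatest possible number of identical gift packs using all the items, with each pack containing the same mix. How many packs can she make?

The pack count must divide each quantity, so the greatest is gcd(910, 2366, 598).
910 = 2 × 5 × 7 × 13
2366 = 2 × 7 × 13^2
598 = 2 × 13 × 23
gcd(910, 2366, 598) = 2 × 13 = 26.

26 packs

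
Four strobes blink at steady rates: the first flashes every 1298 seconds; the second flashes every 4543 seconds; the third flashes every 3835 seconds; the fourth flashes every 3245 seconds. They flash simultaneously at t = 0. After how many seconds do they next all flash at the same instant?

590590 seconds

They coincide at every common multiple of the periods; the first is the LCM.
1298 = 2 × 11 × 59
4543 = 7 × 11 × 59
3835 = 5 × 13 × 59
3245 = 5 × 11 × 59
LCM(1298, 4543, 3835, 3245) = 2 × 5 × 7 × 11 × 13 × 59 = 590590.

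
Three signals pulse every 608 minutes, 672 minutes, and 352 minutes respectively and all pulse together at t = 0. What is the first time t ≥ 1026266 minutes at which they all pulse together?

1123584 minutes

Joint pulses occur at multiples of LCM(608, 672, 352).
608 = 2^5 × 19
672 = 2^5 × 3 × 7
352 = 2^5 × 11
LCM(608, 672, 352) = 2^5 × 3 × 7 × 11 × 19 = 140448.
Smallest multiple of 140448 that is ≥ 1026266: ⌈1026266/140448⌉ × 140448 = 8 × 140448 = 1123584.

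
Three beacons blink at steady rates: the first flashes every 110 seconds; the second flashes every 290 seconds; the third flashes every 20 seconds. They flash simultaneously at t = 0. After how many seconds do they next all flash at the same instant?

The first simultaneous occurrence is after LCM of the individual periods.
110 = 2 × 5 × 11
290 = 2 × 5 × 29
20 = 2^2 × 5
LCM(110, 290, 20) = 2^2 × 5 × 11 × 29 = 6380.

6380 seconds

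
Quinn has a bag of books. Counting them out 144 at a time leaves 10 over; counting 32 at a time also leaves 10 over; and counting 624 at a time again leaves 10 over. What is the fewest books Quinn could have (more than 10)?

N − 10 must be a common multiple of 144, 32, and 624.
144 = 2^4 × 3^2
32 = 2^5
624 = 2^4 × 3 × 13
LCM(144, 32, 624) = 2^5 × 3^2 × 13 = 3744.
Smallest N > 10 is LCM + 10 = 3744 + 10 = 3754.

3754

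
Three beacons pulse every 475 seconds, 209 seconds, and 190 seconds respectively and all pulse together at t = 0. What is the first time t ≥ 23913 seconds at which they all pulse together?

Joint pulses occur at multiples of LCM(475, 209, 190).
475 = 5^2 × 19
209 = 11 × 19
190 = 2 × 5 × 19
LCM(475, 209, 190) = 2 × 5^2 × 11 × 19 = 10450.
Smallest multiple of 10450 that is ≥ 23913: ⌈23913/10450⌉ × 10450 = 3 × 10450 = 31350.

31350 seconds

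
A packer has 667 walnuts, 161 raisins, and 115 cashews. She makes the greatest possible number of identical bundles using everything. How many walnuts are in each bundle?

29

Number of bundles = gcd(667, 161, 115).
667 = 23 × 29
161 = 7 × 23
115 = 5 × 23
gcd(667, 161, 115) = 23.
walnuts per bundle = 667 / 23 = 29.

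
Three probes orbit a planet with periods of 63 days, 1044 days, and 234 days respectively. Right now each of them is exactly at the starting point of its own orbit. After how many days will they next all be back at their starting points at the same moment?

95004 days

They coincide at every common multiple of the periods; the first is the LCM.
63 = 3^2 × 7
1044 = 2^2 × 3^2 × 29
234 = 2 × 3^2 × 13
LCM(63, 1044, 234) = 2^2 × 3^2 × 7 × 13 × 29 = 95004.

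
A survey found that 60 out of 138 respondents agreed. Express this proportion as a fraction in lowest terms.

60 = 2^2 × 3 × 5
138 = 2 × 3 × 23
gcd(60, 138) = 2 × 3 = 6.
Divide numerator and denominator by 6: 60/138 = 10/23.

10/23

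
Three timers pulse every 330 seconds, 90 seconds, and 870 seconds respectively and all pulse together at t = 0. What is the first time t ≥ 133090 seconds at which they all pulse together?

Joint pulses occur at multiples of LCM(330, 90, 870).
330 = 2 × 3 × 5 × 11
90 = 2 × 3^2 × 5
870 = 2 × 3 × 5 × 29
LCM(330, 90, 870) = 2 × 3^2 × 5 × 11 × 29 = 28710.
Smallest multiple of 28710 that is ≥ 133090: ⌈133090/28710⌉ × 28710 = 5 × 28710 = 143550.

143550 seconds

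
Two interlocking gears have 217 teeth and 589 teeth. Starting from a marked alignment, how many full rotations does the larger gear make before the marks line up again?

They are all back at their starting positions together after one LCM of the periods.
217 = 7 × 31
589 = 19 × 31
LCM(217, 589) = 7 × 19 × 31 = 4123.
Rotations for period 589: 4123 / 589 = 7.

7 rotations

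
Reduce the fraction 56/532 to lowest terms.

2/19

56 = 2^3 × 7
532 = 2^2 × 7 × 19
gcd(56, 532) = 2^2 × 7 = 28.
Divide numerator and denominator by 28: 56/532 = 2/19.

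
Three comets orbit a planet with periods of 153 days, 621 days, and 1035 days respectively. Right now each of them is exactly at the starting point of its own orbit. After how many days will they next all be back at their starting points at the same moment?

The first simultaneous occurrence is after LCM of the individual periods.
153 = 3^2 × 17
621 = 3^3 × 23
1035 = 3^2 × 5 × 23
LCM(153, 621, 1035) = 3^3 × 5 × 17 × 23 = 52785.

52785 days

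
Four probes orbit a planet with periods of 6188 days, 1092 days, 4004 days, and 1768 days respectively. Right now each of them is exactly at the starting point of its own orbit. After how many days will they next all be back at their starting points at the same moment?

408408 days

We need the least common multiple of the intervals.
6188 = 2^2 × 7 × 13 × 17
1092 = 2^2 × 3 × 7 × 13
4004 = 2^2 × 7 × 11 × 13
1768 = 2^3 × 13 × 17
LCM(6188, 1092, 4004, 1768) = 2^3 × 3 × 7 × 11 × 13 × 17 = 408408.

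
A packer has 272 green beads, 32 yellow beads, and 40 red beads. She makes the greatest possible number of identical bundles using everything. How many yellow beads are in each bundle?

Number of bundles = gcd(272, 32, 40).
272 = 2^4 × 17
32 = 2^5
40 = 2^3 × 5
gcd(272, 32, 40) = 2^3 = 8.
yellow beads per bundle = 32 / 8 = 4.

4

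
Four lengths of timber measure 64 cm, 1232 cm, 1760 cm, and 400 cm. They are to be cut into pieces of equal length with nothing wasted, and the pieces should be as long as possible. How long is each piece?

16 cm

The greatest length dividing all of 64, 1232, 1760, and 400 is their gcd.
64 = 2^6
1232 = 2^4 × 7 × 11
1760 = 2^5 × 5 × 11
400 = 2^4 × 5^2
gcd(64, 1232, 1760, 400) = 2^4 = 16.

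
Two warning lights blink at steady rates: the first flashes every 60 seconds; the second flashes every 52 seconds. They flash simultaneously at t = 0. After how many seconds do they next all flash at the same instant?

780 seconds

We need the least common multiple of the intervals.
60 = 2^2 × 3 × 5
52 = 2^2 × 13
LCM(60, 52) = 2^2 × 3 × 5 × 13 = 780.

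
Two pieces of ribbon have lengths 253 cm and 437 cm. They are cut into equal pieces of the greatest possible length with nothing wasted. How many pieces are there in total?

30

Piece length = gcd(253, 437).
253 = 11 × 23
437 = 19 × 23
gcd(253, 437) = 23.
Total pieces = 253/23 + 437/23 = 11 + 19 = 30.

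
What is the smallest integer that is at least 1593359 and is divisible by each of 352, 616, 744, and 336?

1604064

The integer must be a common multiple of 352, 616, 744, and 336, so a multiple of their LCM.
352 = 2^5 × 11
616 = 2^3 × 7 × 11
744 = 2^3 × 3 × 31
336 = 2^4 × 3 × 7
LCM(352, 616, 744, 336) = 2^5 × 3 × 7 × 11 × 31 = 229152.
Smallest multiple of 229152 that is ≥ 1593359: ⌈1593359/229152⌉ × 229152 = 7 × 229152 = 1604064.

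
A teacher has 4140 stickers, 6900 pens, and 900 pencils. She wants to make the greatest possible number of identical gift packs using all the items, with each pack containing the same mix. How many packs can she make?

The pack count must divide each quantity, so the greatest is gcd(4140, 6900, 900).
4140 = 2^2 × 3^2 × 5 × 23
6900 = 2^2 × 3 × 5^2 × 23
900 = 2^2 × 3^2 × 5^2
gcd(4140, 6900, 900) = 2^2 × 3 × 5 = 60.

60 packs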